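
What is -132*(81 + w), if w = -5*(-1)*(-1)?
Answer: -10032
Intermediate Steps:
w = -5 (w = 5*(-1) = -5)
-132*(81 + w) = -132*(81 - 5) = -132*76 = -10032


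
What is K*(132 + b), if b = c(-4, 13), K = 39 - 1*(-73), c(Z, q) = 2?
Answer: 15008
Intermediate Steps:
K = 112 (K = 39 + 73 = 112)
b = 2
K*(132 + b) = 112*(132 + 2) = 112*134 = 15008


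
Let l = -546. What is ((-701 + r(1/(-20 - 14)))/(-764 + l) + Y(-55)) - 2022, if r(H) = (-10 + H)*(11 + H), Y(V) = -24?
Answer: -3097443011/1514360 ≈ -2045.4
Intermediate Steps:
((-701 + r(1/(-20 - 14)))/(-764 + l) + Y(-55)) - 2022 = ((-701 + (-110 + 1/(-20 - 14) + (1/(-20 - 14))**2))/(-764 - 546) - 24) - 2022 = ((-701 + (-110 + 1/(-34) + (1/(-34))**2))/(-1310) - 24) - 2022 = ((-701 + (-110 - 1/34 + (-1/34)**2))*(-1/1310) - 24) - 2022 = ((-701 + (-110 - 1/34 + 1/1156))*(-1/1310) - 24) - 2022 = ((-701 - 127193/1156)*(-1/1310) - 24) - 2022 = (-937549/1156*(-1/1310) - 24) - 2022 = (937549/1514360 - 24) - 2022 = -35407091/1514360 - 2022 = -3097443011/1514360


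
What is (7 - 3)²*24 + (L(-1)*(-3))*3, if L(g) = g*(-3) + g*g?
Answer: 348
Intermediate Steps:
L(g) = g² - 3*g (L(g) = -3*g + g² = g² - 3*g)
(7 - 3)²*24 + (L(-1)*(-3))*3 = (7 - 3)²*24 + (-(-3 - 1)*(-3))*3 = 4²*24 + (-1*(-4)*(-3))*3 = 16*24 + (4*(-3))*3 = 384 - 12*3 = 384 - 36 = 348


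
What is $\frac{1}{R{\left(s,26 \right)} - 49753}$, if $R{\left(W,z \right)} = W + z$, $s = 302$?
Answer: $- \frac{1}{49425} \approx -2.0233 \cdot 10^{-5}$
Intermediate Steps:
$\frac{1}{R{\left(s,26 \right)} - 49753} = \frac{1}{\left(302 + 26\right) - 49753} = \frac{1}{328 - 49753} = \frac{1}{-49425} = - \frac{1}{49425}$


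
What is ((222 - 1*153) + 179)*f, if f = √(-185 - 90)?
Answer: 1240*I*√11 ≈ 4112.6*I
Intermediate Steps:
f = 5*I*√11 (f = √(-275) = 5*I*√11 ≈ 16.583*I)
((222 - 1*153) + 179)*f = ((222 - 1*153) + 179)*(5*I*√11) = ((222 - 153) + 179)*(5*I*√11) = (69 + 179)*(5*I*√11) = 248*(5*I*√11) = 1240*I*√11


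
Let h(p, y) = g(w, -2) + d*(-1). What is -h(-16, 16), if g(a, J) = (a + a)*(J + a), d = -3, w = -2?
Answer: -19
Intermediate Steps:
g(a, J) = 2*a*(J + a) (g(a, J) = (2*a)*(J + a) = 2*a*(J + a))
h(p, y) = 19 (h(p, y) = 2*(-2)*(-2 - 2) - 3*(-1) = 2*(-2)*(-4) + 3 = 16 + 3 = 19)
-h(-16, 16) = -1*19 = -19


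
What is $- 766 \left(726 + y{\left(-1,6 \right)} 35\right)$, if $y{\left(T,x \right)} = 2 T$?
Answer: $-502496$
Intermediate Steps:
$- 766 \left(726 + y{\left(-1,6 \right)} 35\right) = - 766 \left(726 + 2 \left(-1\right) 35\right) = - 766 \left(726 - 70\right) = \left(-766\right) 656 = -502496$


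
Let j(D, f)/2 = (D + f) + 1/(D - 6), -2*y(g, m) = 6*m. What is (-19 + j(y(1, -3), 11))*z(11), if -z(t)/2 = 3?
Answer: -130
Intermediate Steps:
z(t) = -6 (z(t) = -2*3 = -6)
y(g, m) = -3*m
j(D, f) = 2*D + 2*f + 2/(-6 + D) (j(D, f) = 2*((D + f) + 1/(D - 6)) = 2*((D + f) + 1/(-6 + D)) = 2*(D + f + 1/(-6 + D)) = 2*D + 2*f + 2/(-6 + D))
(-19 + j(y(1, -3), 11))*z(11) = (-19 + 2*(1 + (-3*(-3))² - (-18)*(-3) - 6*11 - 3*(-3)*11)/(-6 - 3*(-3)))*(-6) = (-19 + 2*(1 + 9² - 6*9 - 66 + 9*11)/(-6 + 9))*(-6) = (-19 + 2*(1 + 81 - 54 - 66 + 99)/3)*(-6) = (-19 + 2*(⅓)*61)*(-6) = (-19 + 122/3)*(-6) = (65/3)*(-6) = -130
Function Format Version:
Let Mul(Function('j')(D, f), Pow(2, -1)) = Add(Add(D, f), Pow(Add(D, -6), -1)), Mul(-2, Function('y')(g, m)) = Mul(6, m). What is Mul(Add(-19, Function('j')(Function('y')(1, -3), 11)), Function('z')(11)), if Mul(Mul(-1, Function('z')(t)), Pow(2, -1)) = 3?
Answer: -130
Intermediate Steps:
Function('z')(t) = -6 (Function('z')(t) = Mul(-2, 3) = -6)
Function('y')(g, m) = Mul(-3, m) (Function('y')(g, m) = Mul(Rational(-1, 2), Mul(6, m)) = Mul(-3, m))
Function('j')(D, f) = Add(Mul(2, D), Mul(2, f), Mul(2, Pow(Add(-6, D), -1))) (Function('j')(D, f) = Mul(2, Add(Add(D, f), Pow(Add(D, -6), -1))) = Mul(2, Add(Add(D, f), Pow(Add(-6, D), -1))) = Mul(2, Add(D, f, Pow(Add(-6, D), -1))) = Add(Mul(2, D), Mul(2, f), Mul(2, Pow(Add(-6, D), -1))))
Mul(Add(-19, Function('j')(Function('y')(1, -3), 11)), Function('z')(11)) = Mul(Add(-19, Mul(2, Pow(Add(-6, Mul(-3, -3)), -1), Add(1, Pow(Mul(-3, -3), 2), Mul(-6, Mul(-3, -3)), Mul(-6, 11), Mul(Mul(-3, -3), 11)))), -6) = Mul(Add(-19, Mul(2, Pow(Add(-6, 9), -1), Add(1, Pow(9, 2), Mul(-6, 9), -66, Mul(9, 11)))), -6) = Mul(Add(-19, Mul(2, Pow(3, -1), Add(1, 81, -54, -66, 99))), -6) = Mul(Add(-19, Mul(2, Rational(1, 3), 61)), -6) = Mul(Add(-19, Rational(122, 3)), -6) = Mul(Rational(65, 3), -6) = -130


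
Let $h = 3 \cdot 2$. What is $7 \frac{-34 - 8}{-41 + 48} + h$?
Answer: $-36$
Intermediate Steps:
$h = 6$
$7 \frac{-34 - 8}{-41 + 48} + h = 7 \frac{-34 - 8}{-41 + 48} + 6 = 7 \left(- \frac{42}{7}\right) + 6 = 7 \left(\left(-42\right) \frac{1}{7}\right) + 6 = 7 \left(-6\right) + 6 = -42 + 6 = -36$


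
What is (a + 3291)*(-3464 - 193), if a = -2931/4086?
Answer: -5462783935/454 ≈ -1.2033e+7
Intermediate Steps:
a = -977/1362 (a = -2931*1/4086 = -977/1362 ≈ -0.71733)
(a + 3291)*(-3464 - 193) = (-977/1362 + 3291)*(-3464 - 193) = (4481365/1362)*(-3657) = -5462783935/454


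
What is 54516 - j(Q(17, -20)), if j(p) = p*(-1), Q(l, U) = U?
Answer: 54496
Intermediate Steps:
j(p) = -p
54516 - j(Q(17, -20)) = 54516 - (-1)*(-20) = 54516 - 1*20 = 54516 - 20 = 54496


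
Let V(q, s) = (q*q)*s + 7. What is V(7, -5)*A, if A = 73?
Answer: -17374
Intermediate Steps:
V(q, s) = 7 + s*q**2 (V(q, s) = q**2*s + 7 = s*q**2 + 7 = 7 + s*q**2)
V(7, -5)*A = (7 - 5*7**2)*73 = (7 - 5*49)*73 = (7 - 245)*73 = -238*73 = -17374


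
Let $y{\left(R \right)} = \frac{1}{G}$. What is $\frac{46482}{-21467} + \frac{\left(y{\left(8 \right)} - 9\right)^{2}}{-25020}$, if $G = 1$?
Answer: $- \frac{291088382}{134276085} \approx -2.1678$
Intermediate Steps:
$y{\left(R \right)} = 1$ ($y{\left(R \right)} = 1^{-1} = 1$)
$\frac{46482}{-21467} + \frac{\left(y{\left(8 \right)} - 9\right)^{2}}{-25020} = \frac{46482}{-21467} + \frac{\left(1 - 9\right)^{2}}{-25020} = 46482 \left(- \frac{1}{21467}\right) + \left(-8\right)^{2} \left(- \frac{1}{25020}\right) = - \frac{46482}{21467} + 64 \left(- \frac{1}{25020}\right) = - \frac{46482}{21467} - \frac{16}{6255} = - \frac{291088382}{134276085}$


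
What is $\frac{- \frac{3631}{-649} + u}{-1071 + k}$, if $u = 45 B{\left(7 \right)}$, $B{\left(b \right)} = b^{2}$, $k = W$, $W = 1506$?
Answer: $\frac{1434676}{282315} \approx 5.0818$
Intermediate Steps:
$k = 1506$
$u = 2205$ ($u = 45 \cdot 7^{2} = 45 \cdot 49 = 2205$)
$\frac{- \frac{3631}{-649} + u}{-1071 + k} = \frac{- \frac{3631}{-649} + 2205}{-1071 + 1506} = \frac{\left(-3631\right) \left(- \frac{1}{649}\right) + 2205}{435} = \left(\frac{3631}{649} + 2205\right) \frac{1}{435} = \frac{1434676}{649} \cdot \frac{1}{435} = \frac{1434676}{282315}$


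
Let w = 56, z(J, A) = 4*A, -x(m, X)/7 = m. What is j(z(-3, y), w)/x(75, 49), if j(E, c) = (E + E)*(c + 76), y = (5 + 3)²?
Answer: -22528/175 ≈ -128.73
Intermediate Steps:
x(m, X) = -7*m
y = 64 (y = 8² = 64)
j(E, c) = 2*E*(76 + c) (j(E, c) = (2*E)*(76 + c) = 2*E*(76 + c))
j(z(-3, y), w)/x(75, 49) = (2*(4*64)*(76 + 56))/((-7*75)) = (2*256*132)/(-525) = 67584*(-1/525) = -22528/175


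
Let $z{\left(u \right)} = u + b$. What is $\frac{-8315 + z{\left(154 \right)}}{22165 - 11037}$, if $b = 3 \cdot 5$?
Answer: $- \frac{4073}{5564} \approx -0.73203$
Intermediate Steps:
$b = 15$
$z{\left(u \right)} = 15 + u$ ($z{\left(u \right)} = u + 15 = 15 + u$)
$\frac{-8315 + z{\left(154 \right)}}{22165 - 11037} = \frac{-8315 + \left(15 + 154\right)}{22165 - 11037} = \frac{-8315 + 169}{11128} = \left(-8146\right) \frac{1}{11128} = - \frac{4073}{5564}$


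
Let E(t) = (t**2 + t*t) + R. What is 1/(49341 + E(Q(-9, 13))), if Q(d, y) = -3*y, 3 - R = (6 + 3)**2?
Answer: 1/52305 ≈ 1.9119e-5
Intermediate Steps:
R = -78 (R = 3 - (6 + 3)**2 = 3 - 1*9**2 = 3 - 1*81 = 3 - 81 = -78)
E(t) = -78 + 2*t**2 (E(t) = (t**2 + t*t) - 78 = (t**2 + t**2) - 78 = 2*t**2 - 78 = -78 + 2*t**2)
1/(49341 + E(Q(-9, 13))) = 1/(49341 + (-78 + 2*(-3*13)**2)) = 1/(49341 + (-78 + 2*(-39)**2)) = 1/(49341 + (-78 + 2*1521)) = 1/(49341 + (-78 + 3042)) = 1/(49341 + 2964) = 1/52305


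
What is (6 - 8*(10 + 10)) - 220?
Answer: -374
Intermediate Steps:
(6 - 8*(10 + 10)) - 220 = (6 - 8*20) - 220 = (6 - 160) - 220 = -154 - 220 = -374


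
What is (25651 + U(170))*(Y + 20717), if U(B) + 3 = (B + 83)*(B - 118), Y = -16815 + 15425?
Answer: 749964908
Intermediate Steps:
Y = -1390
U(B) = -3 + (-118 + B)*(83 + B) (U(B) = -3 + (B + 83)*(B - 118) = -3 + (83 + B)*(-118 + B) = -3 + (-118 + B)*(83 + B))
(25651 + U(170))*(Y + 20717) = (25651 + (-9797 + 170² - 35*170))*(-1390 + 20717) = (25651 + (-9797 + 28900 - 5950))*19327 = (25651 + 13153)*19327 = 38804*19327 = 749964908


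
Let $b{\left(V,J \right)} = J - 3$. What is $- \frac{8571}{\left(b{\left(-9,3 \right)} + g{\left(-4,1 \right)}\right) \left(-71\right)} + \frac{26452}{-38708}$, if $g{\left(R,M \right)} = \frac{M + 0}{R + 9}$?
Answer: $\frac{414238312}{687067} \approx 602.91$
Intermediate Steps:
$b{\left(V,J \right)} = -3 + J$ ($b{\left(V,J \right)} = J - 3 = -3 + J$)
$g{\left(R,M \right)} = \frac{M}{9 + R}$
$- \frac{8571}{\left(b{\left(-9,3 \right)} + g{\left(-4,1 \right)}\right) \left(-71\right)} + \frac{26452}{-38708} = - \frac{8571}{\left(\left(-3 + 3\right) + 1 \frac{1}{9 - 4}\right) \left(-71\right)} + \frac{26452}{-38708} = - \frac{8571}{\left(0 + 1 \cdot \frac{1}{5}\right) \left(-71\right)} + 26452 \left(- \frac{1}{38708}\right) = - \frac{8571}{\left(0 + 1 \cdot \frac{1}{5}\right) \left(-71\right)} - \frac{6613}{9677} = - \frac{8571}{\left(0 + \frac{1}{5}\right) \left(-71\right)} - \frac{6613}{9677} = - \frac{8571}{\frac{1}{5} \left(-71\right)} - \frac{6613}{9677} = - \frac{8571}{- \frac{71}{5}} - \frac{6613}{9677} = \left(-8571\right) \left(- \frac{5}{71}\right) - \frac{6613}{9677} = \frac{42855}{71} - \frac{6613}{9677} = \frac{414238312}{687067}$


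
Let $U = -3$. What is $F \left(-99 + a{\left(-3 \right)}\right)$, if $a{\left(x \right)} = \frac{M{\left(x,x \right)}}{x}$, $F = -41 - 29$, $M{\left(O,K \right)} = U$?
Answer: $6860$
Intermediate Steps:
$M{\left(O,K \right)} = -3$
$F = -70$
$a{\left(x \right)} = - \frac{3}{x}$
$F \left(-99 + a{\left(-3 \right)}\right) = - 70 \left(-99 - \frac{3}{-3}\right) = - 70 \left(-99 - -1\right) = - 70 \left(-99 + 1\right) = \left(-70\right) \left(-98\right) = 6860$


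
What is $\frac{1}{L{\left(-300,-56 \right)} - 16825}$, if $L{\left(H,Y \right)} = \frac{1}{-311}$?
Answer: $- \frac{311}{5232576} \approx -5.9435 \cdot 10^{-5}$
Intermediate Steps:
$L{\left(H,Y \right)} = - \frac{1}{311}$
$\frac{1}{L{\left(-300,-56 \right)} - 16825} = \frac{1}{- \frac{1}{311} - 16825} = \frac{1}{- \frac{5232576}{311}} = - \frac{311}{5232576}$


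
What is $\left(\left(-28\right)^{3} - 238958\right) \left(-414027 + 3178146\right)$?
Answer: $-721186288290$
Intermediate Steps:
$\left(\left(-28\right)^{3} - 238958\right) \left(-414027 + 3178146\right) = \left(-21952 - 238958\right) 2764119 = \left(-260910\right) 2764119 = -721186288290$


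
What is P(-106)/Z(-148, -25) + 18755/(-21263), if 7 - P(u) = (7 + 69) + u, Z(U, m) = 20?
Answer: 37421/38660 ≈ 0.96795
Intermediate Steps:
P(u) = -69 - u (P(u) = 7 - ((7 + 69) + u) = 7 - (76 + u) = 7 + (-76 - u) = -69 - u)
P(-106)/Z(-148, -25) + 18755/(-21263) = (-69 - 1*(-106))/20 + 18755/(-21263) = (-69 + 106)*(1/20) + 18755*(-1/21263) = 37*(1/20) - 1705/1933 = 37/20 - 1705/1933 = 37421/38660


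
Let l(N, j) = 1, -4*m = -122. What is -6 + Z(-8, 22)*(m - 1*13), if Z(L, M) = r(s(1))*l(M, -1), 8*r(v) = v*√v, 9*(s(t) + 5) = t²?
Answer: -6 - 385*I*√11/54 ≈ -6.0 - 23.646*I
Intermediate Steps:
s(t) = -5 + t²/9
m = 61/2 (m = -¼*(-122) = 61/2 ≈ 30.500)
r(v) = v^(3/2)/8 (r(v) = (v*√v)/8 = v^(3/2)/8)
Z(L, M) = -11*I*√11/27 (Z(L, M) = ((-5 + (⅑)*1²)^(3/2)/8)*1 = ((-5 + (⅑)*1)^(3/2)/8)*1 = ((-5 + ⅑)^(3/2)/8)*1 = ((-44/9)^(3/2)/8)*1 = ((-88*I*√11/27)/8)*1 = -11*I*√11/27*1 = -11*I*√11/27)
-6 + Z(-8, 22)*(m - 1*13) = -6 + (-11*I*√11/27)*(61/2 - 1*13) = -6 + (-11*I*√11/27)*(61/2 - 13) = -6 - 11*I*√11/27*(35/2) = -6 - 385*I*√11/54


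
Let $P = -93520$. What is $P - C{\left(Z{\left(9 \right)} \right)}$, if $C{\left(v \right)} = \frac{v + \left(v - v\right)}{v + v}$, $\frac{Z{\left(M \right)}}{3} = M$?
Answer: $- \frac{187041}{2} \approx -93521.0$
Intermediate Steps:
$Z{\left(M \right)} = 3 M$
$C{\left(v \right)} = \frac{1}{2}$ ($C{\left(v \right)} = \frac{v + 0}{2 v} = v \frac{1}{2 v} = \frac{1}{2}$)
$P - C{\left(Z{\left(9 \right)} \right)} = -93520 - \frac{1}{2} = - \frac{187041}{2}$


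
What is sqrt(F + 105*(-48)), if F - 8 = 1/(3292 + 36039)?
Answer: 3*I*sqrt(864904383069)/39331 ≈ 70.937*I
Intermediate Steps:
F = 314649/39331 (F = 8 + 1/(3292 + 36039) = 8 + 1/39331 = 314649/39331 ≈ 8.0000)
sqrt(F + 105*(-48)) = sqrt(314649/39331 + 105*(-48)) = sqrt(314649/39331 - 5040) = sqrt(-197913591/39331) = 3*I*sqrt(864904383069)/39331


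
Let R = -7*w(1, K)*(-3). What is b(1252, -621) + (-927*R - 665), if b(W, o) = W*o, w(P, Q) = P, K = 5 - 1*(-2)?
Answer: -797624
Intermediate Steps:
K = 7 (K = 5 + 2 = 7)
R = 21 (R = -7*1*(-3) = -7*(-3) = 21)
b(1252, -621) + (-927*R - 665) = 1252*(-621) + (-927*21 - 665) = -777492 + (-19467 - 665) = -777492 - 20132 = -797624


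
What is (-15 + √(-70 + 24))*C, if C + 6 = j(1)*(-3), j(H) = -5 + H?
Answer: -90 + 6*I*√46 ≈ -90.0 + 40.694*I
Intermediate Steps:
C = 6 (C = -6 + (-5 + 1)*(-3) = -6 - 4*(-3) = -6 + 12 = 6)
(-15 + √(-70 + 24))*C = (-15 + √(-70 + 24))*6 = (-15 + √(-46))*6 = (-15 + I*√46)*6 = -90 + 6*I*√46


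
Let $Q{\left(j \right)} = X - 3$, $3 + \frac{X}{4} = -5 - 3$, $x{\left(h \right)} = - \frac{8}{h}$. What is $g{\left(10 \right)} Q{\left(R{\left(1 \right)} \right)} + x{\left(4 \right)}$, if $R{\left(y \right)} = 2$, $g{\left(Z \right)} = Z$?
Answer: $-472$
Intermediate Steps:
$X = -44$ ($X = -12 + 4 \left(-5 - 3\right) = -12 + 4 \left(-8\right) = -12 - 32 = -44$)
$Q{\left(j \right)} = -47$ ($Q{\left(j \right)} = -44 - 3 = -47$)
$g{\left(10 \right)} Q{\left(R{\left(1 \right)} \right)} + x{\left(4 \right)} = 10 \left(-47\right) - \frac{8}{4} = -470 - 2 = -472$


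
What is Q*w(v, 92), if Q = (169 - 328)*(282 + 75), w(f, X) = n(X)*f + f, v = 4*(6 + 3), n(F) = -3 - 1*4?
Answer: 12260808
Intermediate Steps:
n(F) = -7 (n(F) = -3 - 4 = -7)
v = 36 (v = 4*9 = 36)
w(f, X) = -6*f (w(f, X) = -7*f + f = -6*f)
Q = -56763 (Q = -159*357 = -56763)
Q*w(v, 92) = -(-340578)*36 = -56763*(-216) = 12260808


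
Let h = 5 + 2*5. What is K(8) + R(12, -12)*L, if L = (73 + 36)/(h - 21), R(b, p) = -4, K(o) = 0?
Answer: 218/3 ≈ 72.667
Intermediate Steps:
h = 15 (h = 5 + 10 = 15)
L = -109/6 (L = (73 + 36)/(15 - 21) = 109/(-6) = 109*(-⅙) = -109/6 ≈ -18.167)
K(8) + R(12, -12)*L = 0 - 4*(-109/6) = 0 + 218/3 = 218/3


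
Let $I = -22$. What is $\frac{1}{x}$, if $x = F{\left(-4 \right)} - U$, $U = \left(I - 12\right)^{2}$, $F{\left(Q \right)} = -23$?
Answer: $- \frac{1}{1179} \approx -0.00084818$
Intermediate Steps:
$U = 1156$ ($U = \left(-22 - 12\right)^{2} = \left(-34\right)^{2} = 1156$)
$x = -1179$ ($x = -23 - 1156 = -1179$)
$\frac{1}{x} = \frac{1}{-1179} = - \frac{1}{1179}$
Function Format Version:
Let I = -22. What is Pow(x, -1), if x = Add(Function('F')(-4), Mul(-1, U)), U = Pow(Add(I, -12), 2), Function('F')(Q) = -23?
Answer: Rational(-1, 1179) ≈ -0.00084818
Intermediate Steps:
U = 1156 (U = Pow(Add(-22, -12), 2) = Pow(-34, 2) = 1156)
x = -1179 (x = Add(-23, Mul(-1, 1156)) = Add(-23, -1156) = -1179)
Pow(x, -1) = Pow(-1179, -1) = Rational(-1, 1179)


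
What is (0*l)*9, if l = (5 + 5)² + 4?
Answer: 0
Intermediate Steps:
l = 104 (l = 10² + 4 = 100 + 4 = 104)
(0*l)*9 = (0*104)*9 = 0*9 = 0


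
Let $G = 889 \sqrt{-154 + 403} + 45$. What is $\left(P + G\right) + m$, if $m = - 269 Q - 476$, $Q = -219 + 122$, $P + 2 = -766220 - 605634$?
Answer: $-1346194 + 889 \sqrt{249} \approx -1.3322 \cdot 10^{6}$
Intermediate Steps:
$P = -1371856$ ($P = -2 - 1371854 = -1371856$)
$Q = -97$
$m = 25617$ ($m = \left(-269\right) \left(-97\right) - 476 = 26093 - 476 = 25617$)
$G = 45 + 889 \sqrt{249}$ ($G = 889 \sqrt{249} + 45 = 45 + 889 \sqrt{249} \approx 14073.0$)
$\left(P + G\right) + m = \left(-1371856 + \left(45 + 889 \sqrt{249}\right)\right) + 25617 = \left(-1371811 + 889 \sqrt{249}\right) + 25617 = -1346194 + 889 \sqrt{249}$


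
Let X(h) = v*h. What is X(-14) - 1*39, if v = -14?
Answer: 157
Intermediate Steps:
X(h) = -14*h
X(-14) - 1*39 = -14*(-14) - 1*39 = 196 - 39 = 157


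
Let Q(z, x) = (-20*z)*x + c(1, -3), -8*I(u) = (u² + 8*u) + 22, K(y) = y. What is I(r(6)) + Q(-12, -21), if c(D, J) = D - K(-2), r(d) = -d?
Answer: -20153/4 ≈ -5038.3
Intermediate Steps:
c(D, J) = 2 + D (c(D, J) = D - 1*(-2) = D + 2 = 2 + D)
I(u) = -11/4 - u - u²/8 (I(u) = -((u² + 8*u) + 22)/8 = -(22 + u² + 8*u)/8 = -11/4 - u - u²/8)
Q(z, x) = 3 - 20*x*z (Q(z, x) = (-20*z)*x + (2 + 1) = -20*x*z + 3 = 3 - 20*x*z)
I(r(6)) + Q(-12, -21) = (-11/4 - (-1)*6 - (-1*6)²/8) + (3 - 20*(-21)*(-12)) = (-11/4 - 1*(-6) - ⅛*(-6)²) + (3 - 5040) = (-11/4 + 6 - ⅛*36) - 5037 = (-11/4 + 6 - 9/2) - 5037 = -5/4 - 5037 = -20153/4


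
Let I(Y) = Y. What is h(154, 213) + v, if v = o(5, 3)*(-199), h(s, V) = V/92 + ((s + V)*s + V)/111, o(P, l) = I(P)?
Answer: -4918045/10212 ≈ -481.59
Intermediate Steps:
o(P, l) = P
h(s, V) = 203*V/10212 + s*(V + s)/111 (h(s, V) = V*(1/92) + ((V + s)*s + V)*(1/111) = V/92 + (s*(V + s) + V)*(1/111) = V/92 + (V + s*(V + s))*(1/111) = V/92 + (V/111 + s*(V + s)/111) = 203*V/10212 + s*(V + s)/111)
v = -995 (v = 5*(-199) = -995)
h(154, 213) + v = ((1/111)*154² + (203/10212)*213 + (1/111)*213*154) - 995 = ((1/111)*23716 + 14413/3404 + 10934/37) - 995 = (23716/111 + 14413/3404 + 10934/37) - 995 = 5242895/10212 - 995 = -4918045/10212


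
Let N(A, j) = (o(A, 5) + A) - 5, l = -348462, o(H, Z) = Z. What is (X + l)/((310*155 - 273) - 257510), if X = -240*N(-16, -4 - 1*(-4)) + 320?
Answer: 344302/209733 ≈ 1.6416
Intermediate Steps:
N(A, j) = A (N(A, j) = (5 + A) - 5 = A)
X = 4160 (X = -240*(-16) + 320 = 3840 + 320 = 4160)
(X + l)/((310*155 - 273) - 257510) = (4160 - 348462)/((310*155 - 273) - 257510) = -344302/((48050 - 273) - 257510) = -344302/(47777 - 257510) = -344302/(-209733) = -344302*(-1/209733) = 344302/209733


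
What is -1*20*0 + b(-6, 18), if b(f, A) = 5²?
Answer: 25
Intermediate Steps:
b(f, A) = 25
-1*20*0 + b(-6, 18) = -1*20*0 + 25 = -20*0 + 25 = 0 + 25 = 25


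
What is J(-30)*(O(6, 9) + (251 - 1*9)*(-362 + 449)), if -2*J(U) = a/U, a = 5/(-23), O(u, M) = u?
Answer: -1755/23 ≈ -76.304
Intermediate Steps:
a = -5/23 (a = 5*(-1/23) = -5/23 ≈ -0.21739)
J(U) = 5/(46*U) (J(U) = -(-5)/(46*U) = 5/(46*U))
J(-30)*(O(6, 9) + (251 - 1*9)*(-362 + 449)) = ((5/46)/(-30))*(6 + (251 - 1*9)*(-362 + 449)) = ((5/46)*(-1/30))*(6 + (251 - 9)*87) = -(6 + 242*87)/276 = -(6 + 21054)/276 = -1/276*21060 = -1755/23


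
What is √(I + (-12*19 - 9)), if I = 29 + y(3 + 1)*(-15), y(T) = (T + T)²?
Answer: 4*I*√73 ≈ 34.176*I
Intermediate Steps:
y(T) = 4*T² (y(T) = (2*T)² = 4*T²)
I = -931 (I = 29 + (4*(3 + 1)²)*(-15) = 29 + (4*4²)*(-15) = 29 + (4*16)*(-15) = 29 + 64*(-15) = 29 - 960 = -931)
√(I + (-12*19 - 9)) = √(-931 + (-12*19 - 9)) = √(-931 + (-228 - 9)) = √(-931 - 237) = √(-1168) = 4*I*√73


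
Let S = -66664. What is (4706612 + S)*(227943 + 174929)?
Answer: 1869305130656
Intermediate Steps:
(4706612 + S)*(227943 + 174929) = (4706612 - 66664)*(227943 + 174929) = 4639948*402872 = 1869305130656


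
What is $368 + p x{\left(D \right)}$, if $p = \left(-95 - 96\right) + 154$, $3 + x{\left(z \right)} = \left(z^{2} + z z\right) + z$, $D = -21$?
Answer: $-31378$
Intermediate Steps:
$x{\left(z \right)} = -3 + z + 2 z^{2}$ ($x{\left(z \right)} = -3 + \left(\left(z^{2} + z z\right) + z\right) = -3 + \left(\left(z^{2} + z^{2}\right) + z\right) = -3 + \left(2 z^{2} + z\right) = -3 + \left(z + 2 z^{2}\right) = -3 + z + 2 z^{2}$)
$p = -37$ ($p = -191 + 154 = -37$)
$368 + p x{\left(D \right)} = 368 - 37 \left(-3 - 21 + 2 \left(-21\right)^{2}\right) = 368 - 37 \left(-3 - 21 + 2 \cdot 441\right) = 368 - 37 \left(-3 - 21 + 882\right) = 368 - 31746 = -31378$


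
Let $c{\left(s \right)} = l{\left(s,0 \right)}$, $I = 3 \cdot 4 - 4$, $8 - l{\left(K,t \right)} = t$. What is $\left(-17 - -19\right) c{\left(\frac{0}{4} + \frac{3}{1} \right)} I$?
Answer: $128$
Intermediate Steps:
$l{\left(K,t \right)} = 8 - t$
$I = 8$ ($I = 12 - 4 = 8$)
$c{\left(s \right)} = 8$ ($c{\left(s \right)} = 8 - 0 = 8 + 0 = 8$)
$\left(-17 - -19\right) c{\left(\frac{0}{4} + \frac{3}{1} \right)} I = \left(-17 - -19\right) 8 \cdot 8 = \left(-17 + 19\right) 8 \cdot 8 = 2 \cdot 8 \cdot 8 = 16 \cdot 8 = 128$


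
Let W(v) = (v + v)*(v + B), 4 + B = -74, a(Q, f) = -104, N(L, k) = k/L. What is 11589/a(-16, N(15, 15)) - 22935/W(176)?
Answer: -4569993/40768 ≈ -112.10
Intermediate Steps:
B = -78 (B = -4 - 74 = -78)
W(v) = 2*v*(-78 + v) (W(v) = (v + v)*(v - 78) = (2*v)*(-78 + v) = 2*v*(-78 + v))
11589/a(-16, N(15, 15)) - 22935/W(176) = 11589/(-104) - 22935*1/(352*(-78 + 176)) = 11589*(-1/104) - 22935/(2*176*98) = -11589/104 - 22935/34496 = -11589/104 - 22935*1/34496 = -11589/104 - 2085/3136 = -4569993/40768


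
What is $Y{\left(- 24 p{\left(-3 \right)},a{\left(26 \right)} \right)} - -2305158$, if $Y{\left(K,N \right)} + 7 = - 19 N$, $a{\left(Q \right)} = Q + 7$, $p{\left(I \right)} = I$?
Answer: $2304524$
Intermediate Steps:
$a{\left(Q \right)} = 7 + Q$
$Y{\left(K,N \right)} = -7 - 19 N$
$Y{\left(- 24 p{\left(-3 \right)},a{\left(26 \right)} \right)} - -2305158 = \left(-7 - 19 \left(7 + 26\right)\right) - -2305158 = \left(-7 - 627\right) + 2305158 = -634 + 2305158 = 2304524$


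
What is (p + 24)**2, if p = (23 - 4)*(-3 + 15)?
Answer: 63504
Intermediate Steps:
p = 228 (p = 19*12 = 228)
(p + 24)**2 = (228 + 24)**2 = 252**2 = 63504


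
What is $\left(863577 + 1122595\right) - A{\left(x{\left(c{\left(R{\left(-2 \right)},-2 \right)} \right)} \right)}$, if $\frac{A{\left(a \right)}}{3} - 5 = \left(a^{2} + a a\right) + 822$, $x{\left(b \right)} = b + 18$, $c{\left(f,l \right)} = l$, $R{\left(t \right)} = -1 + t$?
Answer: $1982155$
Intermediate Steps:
$x{\left(b \right)} = 18 + b$
$A{\left(a \right)} = 2481 + 6 a^{2}$ ($A{\left(a \right)} = 15 + 3 \left(\left(a^{2} + a a\right) + 822\right) = 15 + 3 \left(\left(a^{2} + a^{2}\right) + 822\right) = 15 + 3 \left(2 a^{2} + 822\right) = 15 + 3 \left(822 + 2 a^{2}\right) = 15 + \left(2466 + 6 a^{2}\right) = 2481 + 6 a^{2}$)
$\left(863577 + 1122595\right) - A{\left(x{\left(c{\left(R{\left(-2 \right)},-2 \right)} \right)} \right)} = \left(863577 + 1122595\right) - \left(2481 + 6 \left(18 - 2\right)^{2}\right) = 1986172 - \left(2481 + 6 \cdot 16^{2}\right) = 1986172 - \left(2481 + 6 \cdot 256\right) = 1986172 - \left(2481 + 1536\right) = 1986172 - 4017 = 1982155$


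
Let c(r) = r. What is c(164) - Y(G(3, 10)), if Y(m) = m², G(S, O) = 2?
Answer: 160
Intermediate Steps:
c(164) - Y(G(3, 10)) = 164 - 1*2² = 164 - 1*4 = 164 - 4 = 160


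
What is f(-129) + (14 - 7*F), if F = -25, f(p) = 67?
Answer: 256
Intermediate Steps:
f(-129) + (14 - 7*F) = 67 + (14 - 7*(-25)) = 67 + (14 + 175) = 67 + 189 = 256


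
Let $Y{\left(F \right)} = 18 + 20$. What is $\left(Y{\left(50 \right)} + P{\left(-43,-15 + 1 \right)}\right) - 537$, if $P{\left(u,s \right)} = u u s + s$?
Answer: $-26399$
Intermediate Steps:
$Y{\left(F \right)} = 38$
$P{\left(u,s \right)} = s + s u^{2}$ ($P{\left(u,s \right)} = u^{2} s + s = s u^{2} + s = s + s u^{2}$)
$\left(Y{\left(50 \right)} + P{\left(-43,-15 + 1 \right)}\right) - 537 = \left(38 + \left(-15 + 1\right) \left(1 + \left(-43\right)^{2}\right)\right) - 537 = \left(38 - 14 \left(1 + 1849\right)\right) - 537 = \left(38 - 25900\right) - 537 = -25862 - 537 = -26399$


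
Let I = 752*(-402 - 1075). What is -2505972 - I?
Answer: -1395268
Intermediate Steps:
I = -1110704 (I = 752*(-1477) = -1110704)
-2505972 - I = -2505972 - 1*(-1110704) = -2505972 + 1110704 = -1395268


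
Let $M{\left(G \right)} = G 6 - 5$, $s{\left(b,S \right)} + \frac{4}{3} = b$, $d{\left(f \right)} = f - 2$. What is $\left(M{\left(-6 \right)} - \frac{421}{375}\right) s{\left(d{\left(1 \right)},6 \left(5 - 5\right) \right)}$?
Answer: $\frac{110572}{1125} \approx 98.286$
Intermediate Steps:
$d{\left(f \right)} = -2 + f$ ($d{\left(f \right)} = f - 2 = -2 + f$)
$s{\left(b,S \right)} = - \frac{4}{3} + b$
$M{\left(G \right)} = -5 + 6 G$ ($M{\left(G \right)} = 6 G - 5 = -5 + 6 G$)
$\left(M{\left(-6 \right)} - \frac{421}{375}\right) s{\left(d{\left(1 \right)},6 \left(5 - 5\right) \right)} = \left(\left(-5 + 6 \left(-6\right)\right) - \frac{421}{375}\right) \left(- \frac{4}{3} + \left(-2 + 1\right)\right) = \left(\left(-5 - 36\right) - \frac{421}{375}\right) \left(- \frac{4}{3} - 1\right) = \left(-41 - \frac{421}{375}\right) \left(- \frac{7}{3}\right) = \left(- \frac{15796}{375}\right) \left(- \frac{7}{3}\right) = \frac{110572}{1125}$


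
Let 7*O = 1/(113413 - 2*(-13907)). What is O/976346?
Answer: 1/965204915794 ≈ 1.0360e-12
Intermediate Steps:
O = 1/988589 (O = 1/(7*(113413 - 2*(-13907))) = 1/(7*(113413 + 27814)) = (1/7)/141227 = (1/7)*(1/141227) = 1/988589 ≈ 1.0115e-6)
O/976346 = (1/988589)/976346 = (1/988589)*(1/976346) = 1/965204915794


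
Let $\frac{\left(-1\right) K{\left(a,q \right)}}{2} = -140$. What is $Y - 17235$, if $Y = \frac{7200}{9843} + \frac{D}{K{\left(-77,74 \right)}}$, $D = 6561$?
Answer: $- \frac{15811251159}{918680} \approx -17211.0$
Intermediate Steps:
$K{\left(a,q \right)} = 280$ ($K{\left(a,q \right)} = \left(-2\right) \left(-140\right) = 280$)
$Y = \frac{22198641}{918680}$ ($Y = \frac{7200}{9843} + \frac{6561}{280} = 7200 \cdot \frac{1}{9843} + 6561 \cdot \frac{1}{280} = \frac{2400}{3281} + \frac{6561}{280} = \frac{22198641}{918680} \approx 24.164$)
$Y - 17235 = \frac{22198641}{918680} - 17235 = - \frac{15811251159}{918680}$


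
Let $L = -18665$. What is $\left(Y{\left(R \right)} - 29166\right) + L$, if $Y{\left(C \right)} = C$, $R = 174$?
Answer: $-47657$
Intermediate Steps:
$\left(Y{\left(R \right)} - 29166\right) + L = \left(174 - 29166\right) - 18665 = -28992 - 18665 = -47657$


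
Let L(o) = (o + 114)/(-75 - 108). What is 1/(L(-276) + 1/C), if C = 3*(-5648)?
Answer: 1033584/914915 ≈ 1.1297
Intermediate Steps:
C = -16944
L(o) = -38/61 - o/183 (L(o) = (114 + o)/(-183) = (114 + o)*(-1/183) = -38/61 - o/183)
1/(L(-276) + 1/C) = 1/((-38/61 - 1/183*(-276)) + 1/(-16944)) = 1/((-38/61 + 92/61) - 1/16944) = 1/(54/61 - 1/16944) = 1/(914915/1033584) = 1033584/914915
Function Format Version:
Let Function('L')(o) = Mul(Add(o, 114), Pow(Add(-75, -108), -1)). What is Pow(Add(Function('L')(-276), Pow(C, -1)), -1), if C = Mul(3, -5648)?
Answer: Rational(1033584, 914915) ≈ 1.1297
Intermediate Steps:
C = -16944
Function('L')(o) = Add(Rational(-38, 61), Mul(Rational(-1, 183), o)) (Function('L')(o) = Mul(Add(114, o), Pow(-183, -1)) = Mul(Add(114, o), Rational(-1, 183)) = Add(Rational(-38, 61), Mul(Rational(-1, 183), o)))
Pow(Add(Function('L')(-276), Pow(C, -1)), -1) = Pow(Add(Add(Rational(-38, 61), Mul(Rational(-1, 183), -276)), Pow(-16944, -1)), -1) = Pow(Add(Add(Rational(-38, 61), Rational(92, 61)), Rational(-1, 16944)), -1) = Pow(Add(Rational(54, 61), Rational(-1, 16944)), -1) = Pow(Rational(914915, 1033584), -1) = Rational(1033584, 914915)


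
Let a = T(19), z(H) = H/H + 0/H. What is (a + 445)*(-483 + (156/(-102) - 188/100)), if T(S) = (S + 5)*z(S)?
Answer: -96953556/425 ≈ -2.2813e+5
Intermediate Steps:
z(H) = 1 (z(H) = 1 + 0 = 1)
T(S) = 5 + S (T(S) = (S + 5)*1 = (5 + S)*1 = 5 + S)
a = 24 (a = 5 + 19 = 24)
(a + 445)*(-483 + (156/(-102) - 188/100)) = (24 + 445)*(-483 + (156/(-102) - 188/100)) = 469*(-483 + (156*(-1/102) - 188*1/100)) = 469*(-483 + (-26/17 - 47/25)) = 469*(-483 - 1449/425) = 469*(-206724/425) = -96953556/425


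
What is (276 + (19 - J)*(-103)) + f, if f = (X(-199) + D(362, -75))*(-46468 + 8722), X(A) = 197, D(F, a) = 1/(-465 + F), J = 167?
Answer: -764267780/103 ≈ -7.4201e+6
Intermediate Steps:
f = -765866340/103 (f = (197 + 1/(-465 + 362))*(-46468 + 8722) = (197 + 1/(-103))*(-37746) = (197 - 1/103)*(-37746) = (20290/103)*(-37746) = -765866340/103 ≈ -7.4356e+6)
(276 + (19 - J)*(-103)) + f = (276 + (19 - 1*167)*(-103)) - 765866340/103 = (276 + (19 - 167)*(-103)) - 765866340/103 = (276 - 148*(-103)) - 765866340/103 = (276 + 15244) - 765866340/103 = 15520 - 765866340/103 = -764267780/103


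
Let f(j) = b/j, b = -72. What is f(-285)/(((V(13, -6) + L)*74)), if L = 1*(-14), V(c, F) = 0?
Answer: -6/24605 ≈ -0.00024385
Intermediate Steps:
L = -14
f(j) = -72/j
f(-285)/(((V(13, -6) + L)*74)) = (-72/(-285))/(((0 - 14)*74)) = (-72*(-1/285))/((-14*74)) = (24/95)/(-1036) = (24/95)*(-1/1036) = -6/24605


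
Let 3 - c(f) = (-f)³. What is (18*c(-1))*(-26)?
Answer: -936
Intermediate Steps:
c(f) = 3 + f³ (c(f) = 3 - (-f)³ = 3 - (-1)*f³ = 3 + f³)
(18*c(-1))*(-26) = (18*(3 + (-1)³))*(-26) = (18*(3 - 1))*(-26) = (18*2)*(-26) = 36*(-26) = -936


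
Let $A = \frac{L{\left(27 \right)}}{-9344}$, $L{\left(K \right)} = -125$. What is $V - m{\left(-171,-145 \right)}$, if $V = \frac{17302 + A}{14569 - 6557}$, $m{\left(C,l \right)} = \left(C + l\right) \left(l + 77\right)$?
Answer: $- \frac{1608518712451}{74864128} \approx -21486.0$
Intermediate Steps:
$m{\left(C,l \right)} = \left(77 + l\right) \left(C + l\right)$ ($m{\left(C,l \right)} = \left(C + l\right) \left(77 + l\right) = \left(77 + l\right) \left(C + l\right)$)
$A = \frac{125}{9344}$ ($A = - \frac{125}{-9344} = \left(-125\right) \left(- \frac{1}{9344}\right) = \frac{125}{9344} \approx 0.013378$)
$V = \frac{161670013}{74864128}$ ($V = \frac{17302 + \frac{125}{9344}}{14569 - 6557} = \frac{161670013}{9344 \cdot 8012} = \frac{161670013}{9344} \cdot \frac{1}{8012} = \frac{161670013}{74864128} \approx 2.1595$)
$V - m{\left(-171,-145 \right)} = \frac{161670013}{74864128} - \left(\left(-145\right)^{2} + 77 \left(-171\right) + 77 \left(-145\right) - -24795\right) = \frac{161670013}{74864128} - \left(21025 - 13167 - 11165 + 24795\right) = \frac{161670013}{74864128} - 21488 = - \frac{1608518712451}{74864128}$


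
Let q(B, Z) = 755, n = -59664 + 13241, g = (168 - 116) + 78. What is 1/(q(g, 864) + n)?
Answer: -1/45668 ≈ -2.1897e-5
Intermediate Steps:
g = 130 (g = 52 + 78 = 130)
n = -46423
1/(q(g, 864) + n) = 1/(755 - 46423) = 1/(-45668) = -1/45668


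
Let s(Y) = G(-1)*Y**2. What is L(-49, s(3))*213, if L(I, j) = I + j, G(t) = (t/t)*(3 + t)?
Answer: -6603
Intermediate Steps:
G(t) = 3 + t (G(t) = 1*(3 + t) = 3 + t)
s(Y) = 2*Y**2 (s(Y) = (3 - 1)*Y**2 = 2*Y**2)
L(-49, s(3))*213 = (-49 + 2*3**2)*213 = (-49 + 2*9)*213 = (-49 + 18)*213 = -31*213 = -6603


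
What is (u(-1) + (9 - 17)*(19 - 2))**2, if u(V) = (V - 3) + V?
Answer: 19881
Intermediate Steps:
u(V) = -3 + 2*V (u(V) = (-3 + V) + V = -3 + 2*V)
(u(-1) + (9 - 17)*(19 - 2))**2 = ((-3 + 2*(-1)) + (9 - 17)*(19 - 2))**2 = ((-3 - 2) - 8*17)**2 = (-5 - 136)**2 = (-141)**2 = 19881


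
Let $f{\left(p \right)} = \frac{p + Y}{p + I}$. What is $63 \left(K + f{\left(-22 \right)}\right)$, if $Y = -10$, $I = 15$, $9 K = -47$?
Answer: $-41$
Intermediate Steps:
$K = - \frac{47}{9}$ ($K = \frac{1}{9} \left(-47\right) = - \frac{47}{9} \approx -5.2222$)
$f{\left(p \right)} = \frac{-10 + p}{15 + p}$ ($f{\left(p \right)} = \frac{p - 10}{p + 15} = \frac{-10 + p}{15 + p}$)
$63 \left(K + f{\left(-22 \right)}\right) = 63 \left(- \frac{47}{9} + \frac{-10 - 22}{15 - 22}\right) = 63 \left(- \frac{47}{9} + \frac{1}{-7} \left(-32\right)\right) = 63 \left(- \frac{47}{9} - - \frac{32}{7}\right) = 63 \left(- \frac{47}{9} + \frac{32}{7}\right) = 63 \left(- \frac{41}{63}\right) = -41$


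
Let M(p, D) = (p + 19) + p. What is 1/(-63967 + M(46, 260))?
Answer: -1/63856 ≈ -1.5660e-5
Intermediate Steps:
M(p, D) = 19 + 2*p (M(p, D) = (19 + p) + p = 19 + 2*p)
1/(-63967 + M(46, 260)) = 1/(-63967 + (19 + 2*46)) = 1/(-63967 + (19 + 92)) = 1/(-63967 + 111) = 1/(-63856) = -1/63856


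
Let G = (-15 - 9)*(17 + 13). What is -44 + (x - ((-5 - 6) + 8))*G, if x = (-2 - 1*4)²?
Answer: -28124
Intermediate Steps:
x = 36 (x = (-2 - 4)² = (-6)² = 36)
G = -720 (G = -24*30 = -720)
-44 + (x - ((-5 - 6) + 8))*G = -44 + (36 - ((-5 - 6) + 8))*(-720) = -44 + (36 - (-11 + 8))*(-720) = -44 + (36 - 1*(-3))*(-720) = -44 + (36 + 3)*(-720) = -44 + 39*(-720) = -44 - 28080 = -28124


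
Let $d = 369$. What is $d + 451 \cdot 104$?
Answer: $47273$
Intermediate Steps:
$d + 451 \cdot 104 = 369 + 451 \cdot 104 = 369 + 46904 = 47273$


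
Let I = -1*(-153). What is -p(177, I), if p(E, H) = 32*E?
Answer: -5664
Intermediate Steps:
I = 153
-p(177, I) = -32*177 = -1*5664 = -5664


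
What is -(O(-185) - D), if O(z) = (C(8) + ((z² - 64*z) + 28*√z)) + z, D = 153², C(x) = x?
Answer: -22479 - 28*I*√185 ≈ -22479.0 - 380.84*I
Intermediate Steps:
D = 23409
O(z) = 8 + z² - 63*z + 28*√z (O(z) = (8 + ((z² - 64*z) + 28*√z)) + z = (8 + (z² - 64*z + 28*√z)) + z = (8 + z² - 64*z + 28*√z) + z = 8 + z² - 63*z + 28*√z)
-(O(-185) - D) = -((8 + (-185)² - 63*(-185) + 28*√(-185)) - 1*23409) = -((8 + 34225 + 11655 + 28*(I*√185)) - 23409) = -((8 + 34225 + 11655 + 28*I*√185) - 23409) = -((45888 + 28*I*√185) - 23409) = -(22479 + 28*I*√185) = -22479 - 28*I*√185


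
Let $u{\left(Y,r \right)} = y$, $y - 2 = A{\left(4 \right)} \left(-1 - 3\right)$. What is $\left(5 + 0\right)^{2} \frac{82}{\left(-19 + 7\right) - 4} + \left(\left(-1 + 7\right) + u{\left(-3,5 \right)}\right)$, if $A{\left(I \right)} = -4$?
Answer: $- \frac{833}{8} \approx -104.13$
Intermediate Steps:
$y = 18$ ($y = 2 - 4 \left(-1 - 3\right) = 2 - -16 = 2 + 16 = 18$)
$u{\left(Y,r \right)} = 18$
$\left(5 + 0\right)^{2} \frac{82}{\left(-19 + 7\right) - 4} + \left(\left(-1 + 7\right) + u{\left(-3,5 \right)}\right) = \left(5 + 0\right)^{2} \frac{82}{\left(-19 + 7\right) - 4} + \left(\left(-1 + 7\right) + 18\right) = 5^{2} \frac{82}{-12 - 4} + \left(6 + 18\right) = 25 \frac{82}{-16} + 24 = 25 \cdot 82 \left(- \frac{1}{16}\right) + 24 = 25 \left(- \frac{41}{8}\right) + 24 = - \frac{1025}{8} + 24 = - \frac{833}{8}$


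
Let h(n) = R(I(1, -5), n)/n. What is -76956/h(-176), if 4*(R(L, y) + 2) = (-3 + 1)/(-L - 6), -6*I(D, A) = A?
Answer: -555314496/79 ≈ -7.0293e+6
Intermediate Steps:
I(D, A) = -A/6
R(L, y) = -2 - 1/(2*(-6 - L)) (R(L, y) = -2 + ((-3 + 1)/(-L - 6))/4 = -2 + (-2/(-6 - L))/4 = -2 - 1/(2*(-6 - L)))
h(n) = -79/(41*n) (h(n) = ((-23 - (-2)*(-5)/3)/(2*(6 - 1/6*(-5))))/n = ((-23 - 4*5/6)/(2*(6 + 5/6)))/n = ((-23 - 10/3)/(2*(41/6)))/n = ((1/2)*(6/41)*(-79/3))/n = -79/(41*n))
-76956/h(-176) = -76956/((-79/41/(-176))) = -76956/((-79/41*(-1/176))) = -76956/79/7216 = -76956*7216/79 = -555314496/79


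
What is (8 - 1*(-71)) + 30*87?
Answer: 2689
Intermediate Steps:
(8 - 1*(-71)) + 30*87 = (8 + 71) + 2610 = 79 + 2610 = 2689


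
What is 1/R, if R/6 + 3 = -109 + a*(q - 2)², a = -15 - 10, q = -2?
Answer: -1/3072 ≈ -0.00032552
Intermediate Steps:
a = -25
R = -3072 (R = -18 + 6*(-109 - 25*(-2 - 2)²) = -18 + 6*(-109 - 25*(-4)²) = -18 + 6*(-109 - 25*16) = -18 + 6*(-109 - 400) = -18 + 6*(-509) = -18 - 3054 = -3072)
1/R = 1/(-3072) = -1/3072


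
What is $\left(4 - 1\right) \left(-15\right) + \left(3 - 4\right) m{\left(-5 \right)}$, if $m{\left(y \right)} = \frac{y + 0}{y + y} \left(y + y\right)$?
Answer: $-40$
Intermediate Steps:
$m{\left(y \right)} = y$ ($m{\left(y \right)} = \frac{y}{2 y} 2 y = y \frac{1}{2 y} 2 y = \frac{2 y}{2} = y$)
$\left(4 - 1\right) \left(-15\right) + \left(3 - 4\right) m{\left(-5 \right)} = \left(4 - 1\right) \left(-15\right) + \left(3 - 4\right) \left(-5\right) = 3 \left(-15\right) - -5 = -45 + 5 = -40$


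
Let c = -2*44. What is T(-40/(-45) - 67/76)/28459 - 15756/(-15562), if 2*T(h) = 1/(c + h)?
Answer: 13493922859272/13327777922573 ≈ 1.0125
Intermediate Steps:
c = -88
T(h) = 1/(2*(-88 + h))
T(-40/(-45) - 67/76)/28459 - 15756/(-15562) = (1/(2*(-88 + (-40/(-45) - 67/76))))/28459 - 15756/(-15562) = (1/(2*(-88 + (-40*(-1/45) - 67*1/76))))*(1/28459) - 15756*(-1/15562) = (1/(2*(-88 + (8/9 - 67/76))))*(1/28459) + 7878/7781 = (1/(2*(-88 + 5/684)))*(1/28459) + 7878/7781 = (1/(2*(-60187/684)))*(1/28459) + 7878/7781 = ((1/2)*(-684/60187))*(1/28459) + 7878/7781 = -342/60187*1/28459 + 7878/7781 = -342/1712861833 + 7878/7781 = 13493922859272/13327777922573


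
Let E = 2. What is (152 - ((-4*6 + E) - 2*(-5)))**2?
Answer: 26896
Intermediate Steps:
(152 - ((-4*6 + E) - 2*(-5)))**2 = (152 - ((-4*6 + 2) - 2*(-5)))**2 = (152 - ((-24 + 2) + 10))**2 = (152 - (-22 + 10))**2 = (152 - 1*(-12))**2 = (152 + 12)**2 = 164**2 = 26896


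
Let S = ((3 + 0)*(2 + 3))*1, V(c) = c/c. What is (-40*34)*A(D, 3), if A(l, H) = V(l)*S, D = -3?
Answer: -20400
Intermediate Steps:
V(c) = 1
S = 15 (S = (3*5)*1 = 15*1 = 15)
A(l, H) = 15 (A(l, H) = 1*15 = 15)
(-40*34)*A(D, 3) = -40*34*15 = -1360*15 = -20400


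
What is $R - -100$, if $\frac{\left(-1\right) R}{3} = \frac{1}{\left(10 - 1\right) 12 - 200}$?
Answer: $\frac{9203}{92} \approx 100.03$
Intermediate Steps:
$R = \frac{3}{92}$ ($R = - \frac{3}{\left(10 - 1\right) 12 - 200} = - \frac{3}{9 \cdot 12 - 200} = - \frac{3}{108 - 200} = - \frac{3}{-92} = \left(-3\right) \left(- \frac{1}{92}\right) = \frac{3}{92} \approx 0.032609$)
$R - -100 = \frac{3}{92} - -100 = \frac{3}{92} + 100 = \frac{9203}{92}$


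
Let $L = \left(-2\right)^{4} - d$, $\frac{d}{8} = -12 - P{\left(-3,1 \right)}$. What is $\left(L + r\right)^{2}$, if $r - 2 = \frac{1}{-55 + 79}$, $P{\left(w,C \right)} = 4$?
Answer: $\frac{12285025}{576} \approx 21328.0$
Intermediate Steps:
$r = \frac{49}{24}$ ($r = 2 + \frac{1}{-55 + 79} = 2 + \frac{1}{24} = \frac{49}{24} \approx 2.0417$)
$d = -128$ ($d = 8 \left(-12 - 4\right) = 8 \left(-16\right) = -128$)
$L = 144$ ($L = \left(-2\right)^{4} - -128 = 16 + 128 = 144$)
$\left(L + r\right)^{2} = \left(144 + \frac{49}{24}\right)^{2} = \left(\frac{3505}{24}\right)^{2} = \frac{12285025}{576}$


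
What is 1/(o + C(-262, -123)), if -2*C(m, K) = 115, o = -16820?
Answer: -2/33755 ≈ -5.9251e-5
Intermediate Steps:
C(m, K) = -115/2 (C(m, K) = -1/2*115 = -115/2)
1/(o + C(-262, -123)) = 1/(-16820 - 115/2) = 1/(-33755/2) = -2/33755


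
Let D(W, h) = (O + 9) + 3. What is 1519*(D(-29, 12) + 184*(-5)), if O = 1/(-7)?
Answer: -1379469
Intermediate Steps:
O = -⅐ ≈ -0.14286
D(W, h) = 83/7 (D(W, h) = (-⅐ + 9) + 3 = 62/7 + 3 = 83/7)
1519*(D(-29, 12) + 184*(-5)) = 1519*(83/7 + 184*(-5)) = 1519*(83/7 - 920) = 1519*(-6357/7) = -1379469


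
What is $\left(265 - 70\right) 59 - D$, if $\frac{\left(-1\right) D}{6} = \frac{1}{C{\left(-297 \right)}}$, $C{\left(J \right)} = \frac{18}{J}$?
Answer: $11406$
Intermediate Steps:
$D = 99$ ($D = - \frac{6}{18 \frac{1}{-297}} = - \frac{6}{18 \left(- \frac{1}{297}\right)} = - \frac{6}{- \frac{2}{33}} = \left(-6\right) \left(- \frac{33}{2}\right) = 99$)
$\left(265 - 70\right) 59 - D = \left(265 - 70\right) 59 - 99 = 195 \cdot 59 - 99 = 11505 - 99 = 11406$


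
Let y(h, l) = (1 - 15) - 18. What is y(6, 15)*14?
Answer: -448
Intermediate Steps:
y(h, l) = -32 (y(h, l) = -14 - 18 = -32)
y(6, 15)*14 = -32*14 = -448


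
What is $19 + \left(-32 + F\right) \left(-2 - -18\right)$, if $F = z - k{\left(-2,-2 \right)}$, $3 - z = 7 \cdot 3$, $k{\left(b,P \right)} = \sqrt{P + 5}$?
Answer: $-781 - 16 \sqrt{3} \approx -808.71$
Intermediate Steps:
$k{\left(b,P \right)} = \sqrt{5 + P}$
$z = -18$ ($z = 3 - 7 \cdot 3 = 3 - 21 = -18$)
$F = -18 - \sqrt{3}$ ($F = -18 - \sqrt{5 - 2} = -18 - \sqrt{3} \approx -19.732$)
$19 + \left(-32 + F\right) \left(-2 - -18\right) = 19 + \left(-32 - \left(18 + \sqrt{3}\right)\right) \left(-2 - -18\right) = 19 + \left(-50 - \sqrt{3}\right) \left(-2 + 18\right) = 19 + \left(-50 - \sqrt{3}\right) 16 = 19 - \left(800 + 16 \sqrt{3}\right) = -781 - 16 \sqrt{3}$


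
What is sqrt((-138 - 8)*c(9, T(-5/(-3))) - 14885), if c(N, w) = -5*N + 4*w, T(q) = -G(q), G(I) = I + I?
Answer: I*sqrt(57315)/3 ≈ 79.802*I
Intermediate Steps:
G(I) = 2*I
T(q) = -2*q
sqrt((-138 - 8)*c(9, T(-5/(-3))) - 14885) = sqrt((-138 - 8)*(-5*9 + 4*(-(-10)/(-3))) - 14885) = sqrt(-146*(-45 + 4*(-(-10)*(-1)/3)) - 14885) = sqrt(-146*(-45 + 4*(-2*5/3)) - 14885) = sqrt(-146*(-45 + 4*(-10/3)) - 14885) = sqrt(-146*(-45 - 40/3) - 14885) = sqrt(-146*(-175/3) - 14885) = sqrt(25550/3 - 14885) = sqrt(-19105/3) = I*sqrt(57315)/3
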